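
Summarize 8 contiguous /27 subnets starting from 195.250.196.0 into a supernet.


Original prefix: /27
Number of subnets: 8 = 2^3
New prefix = 27 - 3 = 24
Supernet: 195.250.196.0/24


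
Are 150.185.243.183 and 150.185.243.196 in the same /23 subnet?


Mask: 255.255.254.0
150.185.243.183 AND mask = 150.185.242.0
150.185.243.196 AND mask = 150.185.242.0
Yes, same subnet (150.185.242.0)


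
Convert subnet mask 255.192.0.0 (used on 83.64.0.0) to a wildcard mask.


Subnet mask: 255.192.0.0
Wildcard = 255.255.255.255 - subnet mask
255 - 255 = 0
255 - 192 = 63
255 - 0 = 255
255 - 0 = 255
Wildcard: 0.63.255.255


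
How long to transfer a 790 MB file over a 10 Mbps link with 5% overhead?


Effective throughput = 10 * (1 - 5/100) = 9.5 Mbps
File size in Mb = 790 * 8 = 6320 Mb
Time = 6320 / 9.5
Time = 665.2632 seconds


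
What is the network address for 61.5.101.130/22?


IP:   00111101.00000101.01100101.10000010
Mask: 11111111.11111111.11111100.00000000
AND operation:
Net:  00111101.00000101.01100100.00000000
Network: 61.5.100.0/22


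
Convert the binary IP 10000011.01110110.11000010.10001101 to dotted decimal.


10000011 = 131
01110110 = 118
11000010 = 194
10001101 = 141
IP: 131.118.194.141


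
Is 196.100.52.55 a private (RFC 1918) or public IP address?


RFC 1918 private ranges:
  10.0.0.0/8 (10.0.0.0 - 10.255.255.255)
  172.16.0.0/12 (172.16.0.0 - 172.31.255.255)
  192.168.0.0/16 (192.168.0.0 - 192.168.255.255)
Public (not in any RFC 1918 range)


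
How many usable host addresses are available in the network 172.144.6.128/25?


Host bits = 32 - 25 = 7
Total addresses = 2^7 = 128
Usable = total - 2 (network and broadcast)
Usable hosts: 126


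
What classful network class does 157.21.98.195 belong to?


First octet: 157
Binary: 10011101
10xxxxxx -> Class B (128-191)
Class B, default mask 255.255.0.0 (/16)


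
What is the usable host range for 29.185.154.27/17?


Network: 29.185.128.0
Broadcast: 29.185.255.255
First usable = network + 1
Last usable = broadcast - 1
Range: 29.185.128.1 to 29.185.255.254


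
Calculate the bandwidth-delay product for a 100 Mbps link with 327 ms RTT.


BDP = bandwidth * RTT
= 100 Mbps * 327 ms
= 100 * 1e6 * 327 / 1000 bits
= 32700000 bits
= 4087500 bytes
= 3991.6992 KB
BDP = 32700000 bits (4087500 bytes)


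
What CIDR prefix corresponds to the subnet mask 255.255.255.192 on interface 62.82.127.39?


Binary: 11111111.11111111.11111111.11000000
Count leading 1s
Prefix: /26


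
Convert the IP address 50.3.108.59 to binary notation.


50 = 00110010
3 = 00000011
108 = 01101100
59 = 00111011
Binary: 00110010.00000011.01101100.00111011


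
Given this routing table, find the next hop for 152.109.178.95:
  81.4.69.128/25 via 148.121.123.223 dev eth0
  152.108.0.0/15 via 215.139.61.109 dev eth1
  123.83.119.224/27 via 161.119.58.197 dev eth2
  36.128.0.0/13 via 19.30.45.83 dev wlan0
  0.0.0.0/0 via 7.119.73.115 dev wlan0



Longest prefix match for 152.109.178.95:
  /25 81.4.69.128: no
  /15 152.108.0.0: MATCH
  /27 123.83.119.224: no
  /13 36.128.0.0: no
  /0 0.0.0.0: MATCH
Selected: next-hop 215.139.61.109 via eth1 (matched /15)


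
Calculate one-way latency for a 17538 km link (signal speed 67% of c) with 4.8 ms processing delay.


Speed = 0.67 * 3e5 km/s = 201000 km/s
Propagation delay = 17538 / 201000 = 0.0873 s = 87.2537 ms
Processing delay = 4.8 ms
Total one-way latency = 92.0537 ms


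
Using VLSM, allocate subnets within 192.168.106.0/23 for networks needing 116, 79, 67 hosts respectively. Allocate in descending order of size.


116 hosts -> /25 (126 usable): 192.168.106.0/25
79 hosts -> /25 (126 usable): 192.168.106.128/25
67 hosts -> /25 (126 usable): 192.168.107.0/25
Allocation: 192.168.106.0/25 (116 hosts, 126 usable); 192.168.106.128/25 (79 hosts, 126 usable); 192.168.107.0/25 (67 hosts, 126 usable)


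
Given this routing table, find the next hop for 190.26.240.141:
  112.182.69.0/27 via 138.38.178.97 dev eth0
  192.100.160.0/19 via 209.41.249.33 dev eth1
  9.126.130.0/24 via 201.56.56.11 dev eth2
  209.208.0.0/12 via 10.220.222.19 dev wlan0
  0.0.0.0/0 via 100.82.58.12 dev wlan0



Longest prefix match for 190.26.240.141:
  /27 112.182.69.0: no
  /19 192.100.160.0: no
  /24 9.126.130.0: no
  /12 209.208.0.0: no
  /0 0.0.0.0: MATCH
Selected: next-hop 100.82.58.12 via wlan0 (matched /0)


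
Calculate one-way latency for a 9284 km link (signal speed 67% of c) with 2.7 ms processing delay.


Speed = 0.67 * 3e5 km/s = 201000 km/s
Propagation delay = 9284 / 201000 = 0.0462 s = 46.1891 ms
Processing delay = 2.7 ms
Total one-way latency = 48.8891 ms


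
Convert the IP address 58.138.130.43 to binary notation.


58 = 00111010
138 = 10001010
130 = 10000010
43 = 00101011
Binary: 00111010.10001010.10000010.00101011


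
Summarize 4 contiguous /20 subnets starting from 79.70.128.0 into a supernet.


Original prefix: /20
Number of subnets: 4 = 2^2
New prefix = 20 - 2 = 18
Supernet: 79.70.128.0/18


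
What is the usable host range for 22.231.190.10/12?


Network: 22.224.0.0
Broadcast: 22.239.255.255
First usable = network + 1
Last usable = broadcast - 1
Range: 22.224.0.1 to 22.239.255.254


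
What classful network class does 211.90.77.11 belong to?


First octet: 211
Binary: 11010011
110xxxxx -> Class C (192-223)
Class C, default mask 255.255.255.0 (/24)


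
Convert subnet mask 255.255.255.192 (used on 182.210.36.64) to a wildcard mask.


Subnet mask: 255.255.255.192
Wildcard = 255.255.255.255 - subnet mask
255 - 255 = 0
255 - 255 = 0
255 - 255 = 0
255 - 192 = 63
Wildcard: 0.0.0.63


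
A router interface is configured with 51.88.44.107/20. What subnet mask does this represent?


/20 means 20 network bits, 12 host bits
Binary: 11111111111111111111000000000000
Mask: 255.255.240.0


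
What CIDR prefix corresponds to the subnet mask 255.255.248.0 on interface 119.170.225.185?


Binary: 11111111.11111111.11111000.00000000
Count leading 1s
Prefix: /21


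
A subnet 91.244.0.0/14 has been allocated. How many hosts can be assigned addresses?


Host bits = 32 - 14 = 18
Total addresses = 2^18 = 262144
Usable = total - 2 (network and broadcast)
Usable hosts: 262142


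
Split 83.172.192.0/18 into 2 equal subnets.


New prefix = 18 + 1 = 19
Each subnet has 8192 addresses
  83.172.192.0/19
  83.172.224.0/19
Subnets: 83.172.192.0/19, 83.172.224.0/19


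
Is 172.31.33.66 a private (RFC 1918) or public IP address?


RFC 1918 private ranges:
  10.0.0.0/8 (10.0.0.0 - 10.255.255.255)
  172.16.0.0/12 (172.16.0.0 - 172.31.255.255)
  192.168.0.0/16 (192.168.0.0 - 192.168.255.255)
Private (in 172.16.0.0/12)


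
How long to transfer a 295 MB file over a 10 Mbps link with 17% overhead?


Effective throughput = 10 * (1 - 17/100) = 8.3 Mbps
File size in Mb = 295 * 8 = 2360 Mb
Time = 2360 / 8.3
Time = 284.3373 seconds


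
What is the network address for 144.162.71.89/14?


IP:   10010000.10100010.01000111.01011001
Mask: 11111111.11111100.00000000.00000000
AND operation:
Net:  10010000.10100000.00000000.00000000
Network: 144.160.0.0/14


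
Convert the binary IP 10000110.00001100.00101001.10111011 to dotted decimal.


10000110 = 134
00001100 = 12
00101001 = 41
10111011 = 187
IP: 134.12.41.187


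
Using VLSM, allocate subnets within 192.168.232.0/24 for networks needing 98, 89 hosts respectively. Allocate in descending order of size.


98 hosts -> /25 (126 usable): 192.168.232.0/25
89 hosts -> /25 (126 usable): 192.168.232.128/25
Allocation: 192.168.232.0/25 (98 hosts, 126 usable); 192.168.232.128/25 (89 hosts, 126 usable)


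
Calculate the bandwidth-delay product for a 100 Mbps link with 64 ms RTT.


BDP = bandwidth * RTT
= 100 Mbps * 64 ms
= 100 * 1e6 * 64 / 1000 bits
= 6400000 bits
= 800000 bytes
= 781.25 KB
BDP = 6400000 bits (800000 bytes)


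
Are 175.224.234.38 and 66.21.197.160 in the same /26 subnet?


Mask: 255.255.255.192
175.224.234.38 AND mask = 175.224.234.0
66.21.197.160 AND mask = 66.21.197.128
No, different subnets (175.224.234.0 vs 66.21.197.128)


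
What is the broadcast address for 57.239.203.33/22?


Network: 57.239.200.0/22
Host bits = 10
Set all host bits to 1:
Broadcast: 57.239.203.255


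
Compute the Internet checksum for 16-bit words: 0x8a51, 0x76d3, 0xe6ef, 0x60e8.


Sum all words (with carry folding):
+ 0x8a51 = 0x8a51
+ 0x76d3 = 0x0125
+ 0xe6ef = 0xe814
+ 0x60e8 = 0x48fd
One's complement: ~0x48fd
Checksum = 0xb702


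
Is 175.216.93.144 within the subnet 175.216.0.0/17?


Subnet network: 175.216.0.0
Test IP AND mask: 175.216.0.0
Yes, 175.216.93.144 is in 175.216.0.0/17


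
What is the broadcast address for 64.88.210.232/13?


Network: 64.88.0.0/13
Host bits = 19
Set all host bits to 1:
Broadcast: 64.95.255.255


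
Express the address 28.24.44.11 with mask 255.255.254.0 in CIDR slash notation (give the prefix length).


Binary: 11111111.11111111.11111110.00000000
Count leading 1s
Prefix: /23


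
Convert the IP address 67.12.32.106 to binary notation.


67 = 01000011
12 = 00001100
32 = 00100000
106 = 01101010
Binary: 01000011.00001100.00100000.01101010


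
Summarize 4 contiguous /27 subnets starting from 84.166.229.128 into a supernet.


Original prefix: /27
Number of subnets: 4 = 2^2
New prefix = 27 - 2 = 25
Supernet: 84.166.229.128/25


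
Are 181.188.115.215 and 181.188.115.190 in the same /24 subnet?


Mask: 255.255.255.0
181.188.115.215 AND mask = 181.188.115.0
181.188.115.190 AND mask = 181.188.115.0
Yes, same subnet (181.188.115.0)


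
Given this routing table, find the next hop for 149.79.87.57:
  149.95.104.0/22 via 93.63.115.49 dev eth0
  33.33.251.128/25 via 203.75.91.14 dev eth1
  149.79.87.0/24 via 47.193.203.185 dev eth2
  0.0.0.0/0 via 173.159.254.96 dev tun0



Longest prefix match for 149.79.87.57:
  /22 149.95.104.0: no
  /25 33.33.251.128: no
  /24 149.79.87.0: MATCH
  /0 0.0.0.0: MATCH
Selected: next-hop 47.193.203.185 via eth2 (matched /24)


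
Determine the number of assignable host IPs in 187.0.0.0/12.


Host bits = 32 - 12 = 20
Total addresses = 2^20 = 1048576
Usable = total - 2 (network and broadcast)
Usable hosts: 1048574


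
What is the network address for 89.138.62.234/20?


IP:   01011001.10001010.00111110.11101010
Mask: 11111111.11111111.11110000.00000000
AND operation:
Net:  01011001.10001010.00110000.00000000
Network: 89.138.48.0/20


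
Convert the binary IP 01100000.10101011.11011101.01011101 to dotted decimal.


01100000 = 96
10101011 = 171
11011101 = 221
01011101 = 93
IP: 96.171.221.93


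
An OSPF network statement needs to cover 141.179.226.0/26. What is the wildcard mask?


Subnet mask: 255.255.255.192
Wildcard = 255.255.255.255 - subnet mask
255 - 255 = 0
255 - 255 = 0
255 - 255 = 0
255 - 192 = 63
Wildcard: 0.0.0.63


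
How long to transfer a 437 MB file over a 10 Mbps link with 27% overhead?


Effective throughput = 10 * (1 - 27/100) = 7.3 Mbps
File size in Mb = 437 * 8 = 3496 Mb
Time = 3496 / 7.3
Time = 478.9041 seconds


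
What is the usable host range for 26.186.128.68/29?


Network: 26.186.128.64
Broadcast: 26.186.128.71
First usable = network + 1
Last usable = broadcast - 1
Range: 26.186.128.65 to 26.186.128.70


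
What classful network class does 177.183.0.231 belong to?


First octet: 177
Binary: 10110001
10xxxxxx -> Class B (128-191)
Class B, default mask 255.255.0.0 (/16)


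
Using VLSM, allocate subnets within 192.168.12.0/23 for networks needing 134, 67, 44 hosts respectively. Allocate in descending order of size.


134 hosts -> /24 (254 usable): 192.168.12.0/24
67 hosts -> /25 (126 usable): 192.168.13.0/25
44 hosts -> /26 (62 usable): 192.168.13.128/26
Allocation: 192.168.12.0/24 (134 hosts, 254 usable); 192.168.13.0/25 (67 hosts, 126 usable); 192.168.13.128/26 (44 hosts, 62 usable)


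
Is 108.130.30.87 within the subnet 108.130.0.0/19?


Subnet network: 108.130.0.0
Test IP AND mask: 108.130.0.0
Yes, 108.130.30.87 is in 108.130.0.0/19


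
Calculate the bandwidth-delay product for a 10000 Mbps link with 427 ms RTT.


BDP = bandwidth * RTT
= 10000 Mbps * 427 ms
= 10000 * 1e6 * 427 / 1000 bits
= 4270000000 bits
= 533750000 bytes
= 521240.2344 KB
BDP = 4270000000 bits (533750000 bytes)


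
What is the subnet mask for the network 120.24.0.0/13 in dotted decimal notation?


/13 means 13 network bits, 19 host bits
Binary: 11111111111110000000000000000000
Mask: 255.248.0.0


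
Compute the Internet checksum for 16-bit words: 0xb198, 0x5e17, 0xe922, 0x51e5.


Sum all words (with carry folding):
+ 0xb198 = 0xb198
+ 0x5e17 = 0x0fb0
+ 0xe922 = 0xf8d2
+ 0x51e5 = 0x4ab8
One's complement: ~0x4ab8
Checksum = 0xb547


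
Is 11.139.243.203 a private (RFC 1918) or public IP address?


RFC 1918 private ranges:
  10.0.0.0/8 (10.0.0.0 - 10.255.255.255)
  172.16.0.0/12 (172.16.0.0 - 172.31.255.255)
  192.168.0.0/16 (192.168.0.0 - 192.168.255.255)
Public (not in any RFC 1918 range)


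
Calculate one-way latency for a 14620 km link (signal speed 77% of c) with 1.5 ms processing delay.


Speed = 0.77 * 3e5 km/s = 231000 km/s
Propagation delay = 14620 / 231000 = 0.0633 s = 63.29 ms
Processing delay = 1.5 ms
Total one-way latency = 64.79 ms


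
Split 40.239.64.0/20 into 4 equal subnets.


New prefix = 20 + 2 = 22
Each subnet has 1024 addresses
  40.239.64.0/22
  40.239.68.0/22
  40.239.72.0/22
  40.239.76.0/22
Subnets: 40.239.64.0/22, 40.239.68.0/22, 40.239.72.0/22, 40.239.76.0/22


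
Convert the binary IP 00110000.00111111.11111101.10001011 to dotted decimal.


00110000 = 48
00111111 = 63
11111101 = 253
10001011 = 139
IP: 48.63.253.139


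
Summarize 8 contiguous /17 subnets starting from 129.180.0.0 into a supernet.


Original prefix: /17
Number of subnets: 8 = 2^3
New prefix = 17 - 3 = 14
Supernet: 129.180.0.0/14


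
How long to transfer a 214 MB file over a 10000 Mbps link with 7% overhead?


Effective throughput = 10000 * (1 - 7/100) = 9300 Mbps
File size in Mb = 214 * 8 = 1712 Mb
Time = 1712 / 9300
Time = 0.1841 seconds


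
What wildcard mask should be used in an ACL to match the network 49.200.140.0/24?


Subnet mask: 255.255.255.0
Wildcard = 255.255.255.255 - subnet mask
255 - 255 = 0
255 - 255 = 0
255 - 255 = 0
255 - 0 = 255
Wildcard: 0.0.0.255


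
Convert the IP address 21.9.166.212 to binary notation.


21 = 00010101
9 = 00001001
166 = 10100110
212 = 11010100
Binary: 00010101.00001001.10100110.11010100


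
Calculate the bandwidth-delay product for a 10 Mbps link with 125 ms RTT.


BDP = bandwidth * RTT
= 10 Mbps * 125 ms
= 10 * 1e6 * 125 / 1000 bits
= 1250000 bits
= 156250 bytes
= 152.5879 KB
BDP = 1250000 bits (156250 bytes)


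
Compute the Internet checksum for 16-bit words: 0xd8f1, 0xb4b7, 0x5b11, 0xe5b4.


Sum all words (with carry folding):
+ 0xd8f1 = 0xd8f1
+ 0xb4b7 = 0x8da9
+ 0x5b11 = 0xe8ba
+ 0xe5b4 = 0xce6f
One's complement: ~0xce6f
Checksum = 0x3190


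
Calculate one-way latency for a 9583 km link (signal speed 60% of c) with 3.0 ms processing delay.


Speed = 0.6 * 3e5 km/s = 180000 km/s
Propagation delay = 9583 / 180000 = 0.0532 s = 53.2389 ms
Processing delay = 3.0 ms
Total one-way latency = 56.2389 ms


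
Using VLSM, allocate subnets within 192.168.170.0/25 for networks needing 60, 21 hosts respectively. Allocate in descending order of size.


60 hosts -> /26 (62 usable): 192.168.170.0/26
21 hosts -> /27 (30 usable): 192.168.170.64/27
Allocation: 192.168.170.0/26 (60 hosts, 62 usable); 192.168.170.64/27 (21 hosts, 30 usable)


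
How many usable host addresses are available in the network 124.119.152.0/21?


Host bits = 32 - 21 = 11
Total addresses = 2^11 = 2048
Usable = total - 2 (network and broadcast)
Usable hosts: 2046


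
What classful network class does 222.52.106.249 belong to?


First octet: 222
Binary: 11011110
110xxxxx -> Class C (192-223)
Class C, default mask 255.255.255.0 (/24)


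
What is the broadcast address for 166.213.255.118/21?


Network: 166.213.248.0/21
Host bits = 11
Set all host bits to 1:
Broadcast: 166.213.255.255


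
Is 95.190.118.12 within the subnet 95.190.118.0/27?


Subnet network: 95.190.118.0
Test IP AND mask: 95.190.118.0
Yes, 95.190.118.12 is in 95.190.118.0/27


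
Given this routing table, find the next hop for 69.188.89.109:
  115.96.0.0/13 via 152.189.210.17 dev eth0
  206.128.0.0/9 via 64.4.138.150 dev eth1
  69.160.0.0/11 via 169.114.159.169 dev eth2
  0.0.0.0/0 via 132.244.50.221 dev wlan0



Longest prefix match for 69.188.89.109:
  /13 115.96.0.0: no
  /9 206.128.0.0: no
  /11 69.160.0.0: MATCH
  /0 0.0.0.0: MATCH
Selected: next-hop 169.114.159.169 via eth2 (matched /11)


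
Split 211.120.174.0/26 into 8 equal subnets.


New prefix = 26 + 3 = 29
Each subnet has 8 addresses
  211.120.174.0/29
  211.120.174.8/29
  211.120.174.16/29
  211.120.174.24/29
  211.120.174.32/29
  211.120.174.40/29
  211.120.174.48/29
  211.120.174.56/29
Subnets: 211.120.174.0/29, 211.120.174.8/29, 211.120.174.16/29, 211.120.174.24/29, 211.120.174.32/29, 211.120.174.40/29, 211.120.174.48/29, 211.120.174.56/29


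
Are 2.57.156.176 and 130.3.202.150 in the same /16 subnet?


Mask: 255.255.0.0
2.57.156.176 AND mask = 2.57.0.0
130.3.202.150 AND mask = 130.3.0.0
No, different subnets (2.57.0.0 vs 130.3.0.0)


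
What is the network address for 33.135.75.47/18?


IP:   00100001.10000111.01001011.00101111
Mask: 11111111.11111111.11000000.00000000
AND operation:
Net:  00100001.10000111.01000000.00000000
Network: 33.135.64.0/18


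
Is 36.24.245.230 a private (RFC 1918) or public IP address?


RFC 1918 private ranges:
  10.0.0.0/8 (10.0.0.0 - 10.255.255.255)
  172.16.0.0/12 (172.16.0.0 - 172.31.255.255)
  192.168.0.0/16 (192.168.0.0 - 192.168.255.255)
Public (not in any RFC 1918 range)


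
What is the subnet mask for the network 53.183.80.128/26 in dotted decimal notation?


/26 means 26 network bits, 6 host bits
Binary: 11111111111111111111111111000000
Mask: 255.255.255.192


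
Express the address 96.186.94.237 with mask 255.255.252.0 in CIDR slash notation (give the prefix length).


Binary: 11111111.11111111.11111100.00000000
Count leading 1s
Prefix: /22


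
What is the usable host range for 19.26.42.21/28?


Network: 19.26.42.16
Broadcast: 19.26.42.31
First usable = network + 1
Last usable = broadcast - 1
Range: 19.26.42.17 to 19.26.42.30


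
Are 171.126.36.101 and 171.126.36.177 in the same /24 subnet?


Mask: 255.255.255.0
171.126.36.101 AND mask = 171.126.36.0
171.126.36.177 AND mask = 171.126.36.0
Yes, same subnet (171.126.36.0)


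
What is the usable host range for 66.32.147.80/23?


Network: 66.32.146.0
Broadcast: 66.32.147.255
First usable = network + 1
Last usable = broadcast - 1
Range: 66.32.146.1 to 66.32.147.254


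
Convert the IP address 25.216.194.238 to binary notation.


25 = 00011001
216 = 11011000
194 = 11000010
238 = 11101110
Binary: 00011001.11011000.11000010.11101110


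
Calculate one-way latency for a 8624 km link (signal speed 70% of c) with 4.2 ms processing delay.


Speed = 0.7 * 3e5 km/s = 210000 km/s
Propagation delay = 8624 / 210000 = 0.0411 s = 41.0667 ms
Processing delay = 4.2 ms
Total one-way latency = 45.2667 ms


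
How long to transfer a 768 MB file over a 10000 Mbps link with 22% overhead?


Effective throughput = 10000 * (1 - 22/100) = 7800 Mbps
File size in Mb = 768 * 8 = 6144 Mb
Time = 6144 / 7800
Time = 0.7877 seconds


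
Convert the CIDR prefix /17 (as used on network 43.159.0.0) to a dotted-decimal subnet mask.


/17 means 17 network bits, 15 host bits
Binary: 11111111111111111000000000000000
Mask: 255.255.128.0


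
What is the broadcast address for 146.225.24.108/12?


Network: 146.224.0.0/12
Host bits = 20
Set all host bits to 1:
Broadcast: 146.239.255.255


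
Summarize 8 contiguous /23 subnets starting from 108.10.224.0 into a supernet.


Original prefix: /23
Number of subnets: 8 = 2^3
New prefix = 23 - 3 = 20
Supernet: 108.10.224.0/20


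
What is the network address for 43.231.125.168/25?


IP:   00101011.11100111.01111101.10101000
Mask: 11111111.11111111.11111111.10000000
AND operation:
Net:  00101011.11100111.01111101.10000000
Network: 43.231.125.128/25


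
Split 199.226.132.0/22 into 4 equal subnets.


New prefix = 22 + 2 = 24
Each subnet has 256 addresses
  199.226.132.0/24
  199.226.133.0/24
  199.226.134.0/24
  199.226.135.0/24
Subnets: 199.226.132.0/24, 199.226.133.0/24, 199.226.134.0/24, 199.226.135.0/24


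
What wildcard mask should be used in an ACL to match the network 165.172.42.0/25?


Subnet mask: 255.255.255.128
Wildcard = 255.255.255.255 - subnet mask
255 - 255 = 0
255 - 255 = 0
255 - 255 = 0
255 - 128 = 127
Wildcard: 0.0.0.127


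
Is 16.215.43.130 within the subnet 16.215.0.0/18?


Subnet network: 16.215.0.0
Test IP AND mask: 16.215.0.0
Yes, 16.215.43.130 is in 16.215.0.0/18


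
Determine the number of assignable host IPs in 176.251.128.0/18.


Host bits = 32 - 18 = 14
Total addresses = 2^14 = 16384
Usable = total - 2 (network and broadcast)
Usable hosts: 16382


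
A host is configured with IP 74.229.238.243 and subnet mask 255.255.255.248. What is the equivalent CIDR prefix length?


Binary: 11111111.11111111.11111111.11111000
Count leading 1s
Prefix: /29


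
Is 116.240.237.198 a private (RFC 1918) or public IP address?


RFC 1918 private ranges:
  10.0.0.0/8 (10.0.0.0 - 10.255.255.255)
  172.16.0.0/12 (172.16.0.0 - 172.31.255.255)
  192.168.0.0/16 (192.168.0.0 - 192.168.255.255)
Public (not in any RFC 1918 range)


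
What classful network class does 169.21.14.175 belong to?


First octet: 169
Binary: 10101001
10xxxxxx -> Class B (128-191)
Class B, default mask 255.255.0.0 (/16)


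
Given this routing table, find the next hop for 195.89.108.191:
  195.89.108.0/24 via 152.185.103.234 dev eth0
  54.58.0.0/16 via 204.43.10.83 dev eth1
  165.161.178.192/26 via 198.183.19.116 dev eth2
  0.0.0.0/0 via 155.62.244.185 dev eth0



Longest prefix match for 195.89.108.191:
  /24 195.89.108.0: MATCH
  /16 54.58.0.0: no
  /26 165.161.178.192: no
  /0 0.0.0.0: MATCH
Selected: next-hop 152.185.103.234 via eth0 (matched /24)


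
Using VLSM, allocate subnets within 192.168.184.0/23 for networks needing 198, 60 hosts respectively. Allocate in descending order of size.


198 hosts -> /24 (254 usable): 192.168.184.0/24
60 hosts -> /26 (62 usable): 192.168.185.0/26
Allocation: 192.168.184.0/24 (198 hosts, 254 usable); 192.168.185.0/26 (60 hosts, 62 usable)


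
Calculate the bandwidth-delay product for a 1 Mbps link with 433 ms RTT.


BDP = bandwidth * RTT
= 1 Mbps * 433 ms
= 1 * 1e6 * 433 / 1000 bits
= 433000 bits
= 54125 bytes
= 52.8564 KB
BDP = 433000 bits (54125 bytes)


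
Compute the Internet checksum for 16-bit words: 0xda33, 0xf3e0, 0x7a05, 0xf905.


Sum all words (with carry folding):
+ 0xda33 = 0xda33
+ 0xf3e0 = 0xce14
+ 0x7a05 = 0x481a
+ 0xf905 = 0x4120
One's complement: ~0x4120
Checksum = 0xbedf


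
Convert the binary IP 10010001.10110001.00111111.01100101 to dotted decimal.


10010001 = 145
10110001 = 177
00111111 = 63
01100101 = 101
IP: 145.177.63.101


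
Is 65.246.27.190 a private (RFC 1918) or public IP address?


RFC 1918 private ranges:
  10.0.0.0/8 (10.0.0.0 - 10.255.255.255)
  172.16.0.0/12 (172.16.0.0 - 172.31.255.255)
  192.168.0.0/16 (192.168.0.0 - 192.168.255.255)
Public (not in any RFC 1918 range)


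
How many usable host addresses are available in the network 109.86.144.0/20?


Host bits = 32 - 20 = 12
Total addresses = 2^12 = 4096
Usable = total - 2 (network and broadcast)
Usable hosts: 4094


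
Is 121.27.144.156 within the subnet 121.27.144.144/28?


Subnet network: 121.27.144.144
Test IP AND mask: 121.27.144.144
Yes, 121.27.144.156 is in 121.27.144.144/28


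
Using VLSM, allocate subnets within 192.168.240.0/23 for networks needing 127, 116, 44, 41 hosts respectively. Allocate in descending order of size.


127 hosts -> /24 (254 usable): 192.168.240.0/24
116 hosts -> /25 (126 usable): 192.168.241.0/25
44 hosts -> /26 (62 usable): 192.168.241.128/26
41 hosts -> /26 (62 usable): 192.168.241.192/26
Allocation: 192.168.240.0/24 (127 hosts, 254 usable); 192.168.241.0/25 (116 hosts, 126 usable); 192.168.241.128/26 (44 hosts, 62 usable); 192.168.241.192/26 (41 hosts, 62 usable)


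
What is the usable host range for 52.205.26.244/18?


Network: 52.205.0.0
Broadcast: 52.205.63.255
First usable = network + 1
Last usable = broadcast - 1
Range: 52.205.0.1 to 52.205.63.254


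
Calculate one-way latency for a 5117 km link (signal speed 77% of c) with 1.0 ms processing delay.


Speed = 0.77 * 3e5 km/s = 231000 km/s
Propagation delay = 5117 / 231000 = 0.0222 s = 22.1515 ms
Processing delay = 1.0 ms
Total one-way latency = 23.1515 ms


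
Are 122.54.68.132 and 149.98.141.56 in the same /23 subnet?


Mask: 255.255.254.0
122.54.68.132 AND mask = 122.54.68.0
149.98.141.56 AND mask = 149.98.140.0
No, different subnets (122.54.68.0 vs 149.98.140.0)


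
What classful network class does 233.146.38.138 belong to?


First octet: 233
Binary: 11101001
1110xxxx -> Class D (224-239)
Class D (multicast), default mask N/A


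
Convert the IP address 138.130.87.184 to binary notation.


138 = 10001010
130 = 10000010
87 = 01010111
184 = 10111000
Binary: 10001010.10000010.01010111.10111000


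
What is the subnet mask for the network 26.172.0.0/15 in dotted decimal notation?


/15 means 15 network bits, 17 host bits
Binary: 11111111111111100000000000000000
Mask: 255.254.0.0


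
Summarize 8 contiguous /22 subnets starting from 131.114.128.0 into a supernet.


Original prefix: /22
Number of subnets: 8 = 2^3
New prefix = 22 - 3 = 19
Supernet: 131.114.128.0/19


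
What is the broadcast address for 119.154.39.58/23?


Network: 119.154.38.0/23
Host bits = 9
Set all host bits to 1:
Broadcast: 119.154.39.255


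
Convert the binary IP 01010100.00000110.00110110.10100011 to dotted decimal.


01010100 = 84
00000110 = 6
00110110 = 54
10100011 = 163
IP: 84.6.54.163


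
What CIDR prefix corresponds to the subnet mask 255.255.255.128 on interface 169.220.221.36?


Binary: 11111111.11111111.11111111.10000000
Count leading 1s
Prefix: /25


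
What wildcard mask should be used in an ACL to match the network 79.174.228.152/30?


Subnet mask: 255.255.255.252
Wildcard = 255.255.255.255 - subnet mask
255 - 255 = 0
255 - 255 = 0
255 - 255 = 0
255 - 252 = 3
Wildcard: 0.0.0.3


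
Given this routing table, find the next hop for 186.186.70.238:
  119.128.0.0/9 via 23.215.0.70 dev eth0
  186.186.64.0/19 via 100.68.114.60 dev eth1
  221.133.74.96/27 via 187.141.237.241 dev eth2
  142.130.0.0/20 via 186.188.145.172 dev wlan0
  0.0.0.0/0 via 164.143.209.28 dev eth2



Longest prefix match for 186.186.70.238:
  /9 119.128.0.0: no
  /19 186.186.64.0: MATCH
  /27 221.133.74.96: no
  /20 142.130.0.0: no
  /0 0.0.0.0: MATCH
Selected: next-hop 100.68.114.60 via eth1 (matched /19)


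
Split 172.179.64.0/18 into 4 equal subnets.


New prefix = 18 + 2 = 20
Each subnet has 4096 addresses
  172.179.64.0/20
  172.179.80.0/20
  172.179.96.0/20
  172.179.112.0/20
Subnets: 172.179.64.0/20, 172.179.80.0/20, 172.179.96.0/20, 172.179.112.0/20


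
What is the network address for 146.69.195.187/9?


IP:   10010010.01000101.11000011.10111011
Mask: 11111111.10000000.00000000.00000000
AND operation:
Net:  10010010.00000000.00000000.00000000
Network: 146.0.0.0/9


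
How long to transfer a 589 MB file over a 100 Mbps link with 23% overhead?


Effective throughput = 100 * (1 - 23/100) = 77 Mbps
File size in Mb = 589 * 8 = 4712 Mb
Time = 4712 / 77
Time = 61.1948 seconds


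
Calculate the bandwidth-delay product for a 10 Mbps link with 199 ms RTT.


BDP = bandwidth * RTT
= 10 Mbps * 199 ms
= 10 * 1e6 * 199 / 1000 bits
= 1990000 bits
= 248750 bytes
= 242.9199 KB
BDP = 1990000 bits (248750 bytes)


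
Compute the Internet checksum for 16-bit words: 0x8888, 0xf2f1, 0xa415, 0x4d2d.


Sum all words (with carry folding):
+ 0x8888 = 0x8888
+ 0xf2f1 = 0x7b7a
+ 0xa415 = 0x1f90
+ 0x4d2d = 0x6cbd
One's complement: ~0x6cbd
Checksum = 0x9342


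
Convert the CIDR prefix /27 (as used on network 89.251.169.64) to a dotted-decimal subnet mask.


/27 means 27 network bits, 5 host bits
Binary: 11111111111111111111111111100000
Mask: 255.255.255.224


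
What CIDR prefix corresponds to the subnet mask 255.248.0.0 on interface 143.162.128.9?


Binary: 11111111.11111000.00000000.00000000
Count leading 1s
Prefix: /13


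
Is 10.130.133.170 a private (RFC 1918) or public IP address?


RFC 1918 private ranges:
  10.0.0.0/8 (10.0.0.0 - 10.255.255.255)
  172.16.0.0/12 (172.16.0.0 - 172.31.255.255)
  192.168.0.0/16 (192.168.0.0 - 192.168.255.255)
Private (in 10.0.0.0/8)


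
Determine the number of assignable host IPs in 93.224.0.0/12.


Host bits = 32 - 12 = 20
Total addresses = 2^20 = 1048576
Usable = total - 2 (network and broadcast)
Usable hosts: 1048574


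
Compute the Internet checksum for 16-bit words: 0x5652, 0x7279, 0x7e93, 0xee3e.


Sum all words (with carry folding):
+ 0x5652 = 0x5652
+ 0x7279 = 0xc8cb
+ 0x7e93 = 0x475f
+ 0xee3e = 0x359e
One's complement: ~0x359e
Checksum = 0xca61


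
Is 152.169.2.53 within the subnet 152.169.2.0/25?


Subnet network: 152.169.2.0
Test IP AND mask: 152.169.2.0
Yes, 152.169.2.53 is in 152.169.2.0/25


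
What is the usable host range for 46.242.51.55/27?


Network: 46.242.51.32
Broadcast: 46.242.51.63
First usable = network + 1
Last usable = broadcast - 1
Range: 46.242.51.33 to 46.242.51.62


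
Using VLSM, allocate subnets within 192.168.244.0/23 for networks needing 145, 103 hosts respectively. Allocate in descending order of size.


145 hosts -> /24 (254 usable): 192.168.244.0/24
103 hosts -> /25 (126 usable): 192.168.245.0/25
Allocation: 192.168.244.0/24 (145 hosts, 254 usable); 192.168.245.0/25 (103 hosts, 126 usable)


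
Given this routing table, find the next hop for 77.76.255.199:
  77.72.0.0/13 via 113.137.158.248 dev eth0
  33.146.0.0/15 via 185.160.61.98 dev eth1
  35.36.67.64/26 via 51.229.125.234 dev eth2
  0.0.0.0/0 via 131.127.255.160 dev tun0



Longest prefix match for 77.76.255.199:
  /13 77.72.0.0: MATCH
  /15 33.146.0.0: no
  /26 35.36.67.64: no
  /0 0.0.0.0: MATCH
Selected: next-hop 113.137.158.248 via eth0 (matched /13)


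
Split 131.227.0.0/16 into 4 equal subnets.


New prefix = 16 + 2 = 18
Each subnet has 16384 addresses
  131.227.0.0/18
  131.227.64.0/18
  131.227.128.0/18
  131.227.192.0/18
Subnets: 131.227.0.0/18, 131.227.64.0/18, 131.227.128.0/18, 131.227.192.0/18


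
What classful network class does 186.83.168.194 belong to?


First octet: 186
Binary: 10111010
10xxxxxx -> Class B (128-191)
Class B, default mask 255.255.0.0 (/16)


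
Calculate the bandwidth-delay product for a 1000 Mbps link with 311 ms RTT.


BDP = bandwidth * RTT
= 1000 Mbps * 311 ms
= 1000 * 1e6 * 311 / 1000 bits
= 311000000 bits
= 38875000 bytes
= 37963.8672 KB
BDP = 311000000 bits (38875000 bytes)


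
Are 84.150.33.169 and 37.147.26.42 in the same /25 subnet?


Mask: 255.255.255.128
84.150.33.169 AND mask = 84.150.33.128
37.147.26.42 AND mask = 37.147.26.0
No, different subnets (84.150.33.128 vs 37.147.26.0)


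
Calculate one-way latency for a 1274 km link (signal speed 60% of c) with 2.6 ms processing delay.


Speed = 0.6 * 3e5 km/s = 180000 km/s
Propagation delay = 1274 / 180000 = 0.0071 s = 7.0778 ms
Processing delay = 2.6 ms
Total one-way latency = 9.6778 ms


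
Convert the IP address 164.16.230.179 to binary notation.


164 = 10100100
16 = 00010000
230 = 11100110
179 = 10110011
Binary: 10100100.00010000.11100110.10110011


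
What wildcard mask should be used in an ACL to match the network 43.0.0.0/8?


Subnet mask: 255.0.0.0
Wildcard = 255.255.255.255 - subnet mask
255 - 255 = 0
255 - 0 = 255
255 - 0 = 255
255 - 0 = 255
Wildcard: 0.255.255.255


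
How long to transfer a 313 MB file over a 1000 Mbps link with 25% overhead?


Effective throughput = 1000 * (1 - 25/100) = 750 Mbps
File size in Mb = 313 * 8 = 2504 Mb
Time = 2504 / 750
Time = 3.3387 seconds


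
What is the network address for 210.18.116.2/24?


IP:   11010010.00010010.01110100.00000010
Mask: 11111111.11111111.11111111.00000000
AND operation:
Net:  11010010.00010010.01110100.00000000
Network: 210.18.116.0/24


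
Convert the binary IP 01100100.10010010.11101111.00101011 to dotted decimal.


01100100 = 100
10010010 = 146
11101111 = 239
00101011 = 43
IP: 100.146.239.43


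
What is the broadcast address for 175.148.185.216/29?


Network: 175.148.185.216/29
Host bits = 3
Set all host bits to 1:
Broadcast: 175.148.185.223


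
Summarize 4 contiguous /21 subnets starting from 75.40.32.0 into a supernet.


Original prefix: /21
Number of subnets: 4 = 2^2
New prefix = 21 - 2 = 19
Supernet: 75.40.32.0/19


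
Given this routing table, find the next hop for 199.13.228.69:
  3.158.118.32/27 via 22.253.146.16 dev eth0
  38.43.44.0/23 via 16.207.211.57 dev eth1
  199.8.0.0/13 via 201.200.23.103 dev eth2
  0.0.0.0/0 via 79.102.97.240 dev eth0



Longest prefix match for 199.13.228.69:
  /27 3.158.118.32: no
  /23 38.43.44.0: no
  /13 199.8.0.0: MATCH
  /0 0.0.0.0: MATCH
Selected: next-hop 201.200.23.103 via eth2 (matched /13)


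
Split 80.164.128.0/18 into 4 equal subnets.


New prefix = 18 + 2 = 20
Each subnet has 4096 addresses
  80.164.128.0/20
  80.164.144.0/20
  80.164.160.0/20
  80.164.176.0/20
Subnets: 80.164.128.0/20, 80.164.144.0/20, 80.164.160.0/20, 80.164.176.0/20


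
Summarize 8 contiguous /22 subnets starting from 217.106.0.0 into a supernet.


Original prefix: /22
Number of subnets: 8 = 2^3
New prefix = 22 - 3 = 19
Supernet: 217.106.0.0/19


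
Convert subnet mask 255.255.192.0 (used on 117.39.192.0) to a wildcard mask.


Subnet mask: 255.255.192.0
Wildcard = 255.255.255.255 - subnet mask
255 - 255 = 0
255 - 255 = 0
255 - 192 = 63
255 - 0 = 255
Wildcard: 0.0.63.255


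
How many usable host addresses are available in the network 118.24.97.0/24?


Host bits = 32 - 24 = 8
Total addresses = 2^8 = 256
Usable = total - 2 (network and broadcast)
Usable hosts: 254


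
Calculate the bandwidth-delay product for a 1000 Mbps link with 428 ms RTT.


BDP = bandwidth * RTT
= 1000 Mbps * 428 ms
= 1000 * 1e6 * 428 / 1000 bits
= 428000000 bits
= 53500000 bytes
= 52246.0938 KB
BDP = 428000000 bits (53500000 bytes)


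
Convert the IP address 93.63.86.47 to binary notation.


93 = 01011101
63 = 00111111
86 = 01010110
47 = 00101111
Binary: 01011101.00111111.01010110.00101111


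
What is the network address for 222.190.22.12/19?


IP:   11011110.10111110.00010110.00001100
Mask: 11111111.11111111.11100000.00000000
AND operation:
Net:  11011110.10111110.00000000.00000000
Network: 222.190.0.0/19


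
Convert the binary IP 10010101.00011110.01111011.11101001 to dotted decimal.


10010101 = 149
00011110 = 30
01111011 = 123
11101001 = 233
IP: 149.30.123.233


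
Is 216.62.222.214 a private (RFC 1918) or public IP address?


RFC 1918 private ranges:
  10.0.0.0/8 (10.0.0.0 - 10.255.255.255)
  172.16.0.0/12 (172.16.0.0 - 172.31.255.255)
  192.168.0.0/16 (192.168.0.0 - 192.168.255.255)
Public (not in any RFC 1918 range)


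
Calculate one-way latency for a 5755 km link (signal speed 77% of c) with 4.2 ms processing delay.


Speed = 0.77 * 3e5 km/s = 231000 km/s
Propagation delay = 5755 / 231000 = 0.0249 s = 24.9134 ms
Processing delay = 4.2 ms
Total one-way latency = 29.1134 ms


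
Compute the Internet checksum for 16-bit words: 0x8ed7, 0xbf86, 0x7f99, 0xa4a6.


Sum all words (with carry folding):
+ 0x8ed7 = 0x8ed7
+ 0xbf86 = 0x4e5e
+ 0x7f99 = 0xcdf7
+ 0xa4a6 = 0x729e
One's complement: ~0x729e
Checksum = 0x8d61


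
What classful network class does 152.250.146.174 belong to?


First octet: 152
Binary: 10011000
10xxxxxx -> Class B (128-191)
Class B, default mask 255.255.0.0 (/16)


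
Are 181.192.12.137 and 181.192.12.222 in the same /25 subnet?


Mask: 255.255.255.128
181.192.12.137 AND mask = 181.192.12.128
181.192.12.222 AND mask = 181.192.12.128
Yes, same subnet (181.192.12.128)


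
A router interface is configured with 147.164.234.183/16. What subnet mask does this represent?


/16 means 16 network bits, 16 host bits
Binary: 11111111111111110000000000000000
Mask: 255.255.0.0


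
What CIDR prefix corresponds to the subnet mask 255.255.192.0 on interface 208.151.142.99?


Binary: 11111111.11111111.11000000.00000000
Count leading 1s
Prefix: /18


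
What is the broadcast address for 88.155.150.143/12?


Network: 88.144.0.0/12
Host bits = 20
Set all host bits to 1:
Broadcast: 88.159.255.255


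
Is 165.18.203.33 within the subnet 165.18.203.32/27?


Subnet network: 165.18.203.32
Test IP AND mask: 165.18.203.32
Yes, 165.18.203.33 is in 165.18.203.32/27


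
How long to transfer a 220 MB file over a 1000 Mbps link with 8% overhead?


Effective throughput = 1000 * (1 - 8/100) = 920 Mbps
File size in Mb = 220 * 8 = 1760 Mb
Time = 1760 / 920
Time = 1.913 seconds


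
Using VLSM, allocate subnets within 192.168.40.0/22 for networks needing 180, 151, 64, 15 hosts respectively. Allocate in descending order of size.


180 hosts -> /24 (254 usable): 192.168.40.0/24
151 hosts -> /24 (254 usable): 192.168.41.0/24
64 hosts -> /25 (126 usable): 192.168.42.0/25
15 hosts -> /27 (30 usable): 192.168.42.128/27
Allocation: 192.168.40.0/24 (180 hosts, 254 usable); 192.168.41.0/24 (151 hosts, 254 usable); 192.168.42.0/25 (64 hosts, 126 usable); 192.168.42.128/27 (15 hosts, 30 usable)


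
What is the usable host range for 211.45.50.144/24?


Network: 211.45.50.0
Broadcast: 211.45.50.255
First usable = network + 1
Last usable = broadcast - 1
Range: 211.45.50.1 to 211.45.50.254


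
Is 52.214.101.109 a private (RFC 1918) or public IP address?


RFC 1918 private ranges:
  10.0.0.0/8 (10.0.0.0 - 10.255.255.255)
  172.16.0.0/12 (172.16.0.0 - 172.31.255.255)
  192.168.0.0/16 (192.168.0.0 - 192.168.255.255)
Public (not in any RFC 1918 range)


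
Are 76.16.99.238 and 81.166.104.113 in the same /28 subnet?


Mask: 255.255.255.240
76.16.99.238 AND mask = 76.16.99.224
81.166.104.113 AND mask = 81.166.104.112
No, different subnets (76.16.99.224 vs 81.166.104.112)


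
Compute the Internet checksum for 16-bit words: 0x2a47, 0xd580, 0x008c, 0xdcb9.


Sum all words (with carry folding):
+ 0x2a47 = 0x2a47
+ 0xd580 = 0xffc7
+ 0x008c = 0x0054
+ 0xdcb9 = 0xdd0d
One's complement: ~0xdd0d
Checksum = 0x22f2


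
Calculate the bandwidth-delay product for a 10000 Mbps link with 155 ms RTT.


BDP = bandwidth * RTT
= 10000 Mbps * 155 ms
= 10000 * 1e6 * 155 / 1000 bits
= 1550000000 bits
= 193750000 bytes
= 189208.9844 KB
BDP = 1550000000 bits (193750000 bytes)


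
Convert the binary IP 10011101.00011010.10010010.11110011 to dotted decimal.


10011101 = 157
00011010 = 26
10010010 = 146
11110011 = 243
IP: 157.26.146.243


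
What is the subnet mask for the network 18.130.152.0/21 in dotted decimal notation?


/21 means 21 network bits, 11 host bits
Binary: 11111111111111111111100000000000
Mask: 255.255.248.0


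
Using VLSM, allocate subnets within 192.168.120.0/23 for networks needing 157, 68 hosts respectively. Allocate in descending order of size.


157 hosts -> /24 (254 usable): 192.168.120.0/24
68 hosts -> /25 (126 usable): 192.168.121.0/25
Allocation: 192.168.120.0/24 (157 hosts, 254 usable); 192.168.121.0/25 (68 hosts, 126 usable)
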